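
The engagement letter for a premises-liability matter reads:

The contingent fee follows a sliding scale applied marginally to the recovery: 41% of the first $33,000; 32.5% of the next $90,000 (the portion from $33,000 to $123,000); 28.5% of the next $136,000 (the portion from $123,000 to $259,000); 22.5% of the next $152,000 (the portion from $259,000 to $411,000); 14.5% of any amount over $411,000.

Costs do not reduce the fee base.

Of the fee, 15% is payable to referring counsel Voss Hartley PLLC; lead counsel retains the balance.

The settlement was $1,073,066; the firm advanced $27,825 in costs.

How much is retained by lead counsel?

Fee base is the gross recovery, $1,073,066; costs are reimbursed separately.
First $33,000 at 41% = $13,530.00
Next $90,000 at 32.5% = $29,250.00
Next $136,000 at 28.5% = $38,760.00
Next $152,000 at 22.5% = $34,200.00
Remaining $662,066 at 14.5% = $95,999.57
Fee: $13,530.00 + $29,250.00 + $38,760.00 + $34,200.00 + $95,999.57 = $211,739.57
Referral share: 15% of $211,739.57 = $31,760.94; lead counsel retains $211,739.57 − $31,760.94 = $179,978.63.

$179,978.63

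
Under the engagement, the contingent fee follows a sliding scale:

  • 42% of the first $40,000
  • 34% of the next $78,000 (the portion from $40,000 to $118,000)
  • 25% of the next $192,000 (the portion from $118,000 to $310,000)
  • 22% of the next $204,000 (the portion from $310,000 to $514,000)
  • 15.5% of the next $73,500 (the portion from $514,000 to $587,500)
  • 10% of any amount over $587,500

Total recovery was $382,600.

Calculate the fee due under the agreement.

First $40,000 at 42% = $16,800.00
Next $78,000 at 34% = $26,520.00
Next $192,000 at 25% = $48,000.00
Remaining $72,600 at 22% = $15,972.00
Fee: $16,800.00 + $26,520.00 + $48,000.00 + $15,972.00 = $107,292.00

$107,292.00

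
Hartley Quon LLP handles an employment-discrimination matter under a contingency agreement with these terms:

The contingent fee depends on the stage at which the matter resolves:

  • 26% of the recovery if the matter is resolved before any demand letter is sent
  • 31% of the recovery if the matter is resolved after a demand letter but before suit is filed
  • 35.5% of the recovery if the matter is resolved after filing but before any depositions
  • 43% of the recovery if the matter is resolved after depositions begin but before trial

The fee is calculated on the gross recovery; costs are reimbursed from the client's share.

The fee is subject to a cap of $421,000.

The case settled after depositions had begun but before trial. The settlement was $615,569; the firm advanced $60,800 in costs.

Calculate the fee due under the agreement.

$264,694.67

Fee base is the gross recovery, $615,569; costs are reimbursed separately.
The matter settled after depositions had begun but before trial, so the 43% rate applies.
$615,569 × 43% = $264,694.67
$264,694.67 is under the $421,000 cap.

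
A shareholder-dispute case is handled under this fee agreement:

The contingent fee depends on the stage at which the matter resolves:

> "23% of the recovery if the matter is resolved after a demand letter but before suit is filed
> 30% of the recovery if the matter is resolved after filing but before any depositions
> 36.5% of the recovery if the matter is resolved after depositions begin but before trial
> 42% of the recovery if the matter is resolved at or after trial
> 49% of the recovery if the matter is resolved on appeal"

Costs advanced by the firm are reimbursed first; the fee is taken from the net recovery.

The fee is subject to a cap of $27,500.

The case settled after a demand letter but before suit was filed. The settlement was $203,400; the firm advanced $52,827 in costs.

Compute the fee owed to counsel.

Fee base (net of costs): $203,400 − $52,827 = $150,573
The matter settled after a demand letter but before suit was filed, so the 23% rate applies.
$150,573 × 23% = $34,631.79
$34,631.79 exceeds the $27,500 cap, so the fee is capped at $27,500.00.

$27,500.00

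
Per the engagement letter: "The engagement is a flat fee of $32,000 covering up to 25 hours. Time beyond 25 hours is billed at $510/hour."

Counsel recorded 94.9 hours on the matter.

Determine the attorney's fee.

$67,649.00

Flat fee: $32,000.00
Excess hours: 94.9 − 25 = 69.9
Overrun: 69.9 × $510 = $35,649.00
Total: $32,000.00 + $35,649.00 = $67,649.00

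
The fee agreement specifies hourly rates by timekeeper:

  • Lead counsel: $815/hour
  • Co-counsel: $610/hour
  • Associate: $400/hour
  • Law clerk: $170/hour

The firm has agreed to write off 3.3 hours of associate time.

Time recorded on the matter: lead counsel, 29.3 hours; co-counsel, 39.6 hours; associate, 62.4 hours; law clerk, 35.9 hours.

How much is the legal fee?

Lead counsel: 29.3 × $815 = $23,879.50
Co-counsel: 39.6 × $610 = $24,156.00
Associate: 62.4 × $400 = $24,960.00
Law clerk: 35.9 × $170 = $6,103.00
Subtotal: $79,098.50
Write-off: 3.3 × $400 = $1,320.00
Total: $79,098.50 − $1,320.00 = $77,778.50

$77,778.50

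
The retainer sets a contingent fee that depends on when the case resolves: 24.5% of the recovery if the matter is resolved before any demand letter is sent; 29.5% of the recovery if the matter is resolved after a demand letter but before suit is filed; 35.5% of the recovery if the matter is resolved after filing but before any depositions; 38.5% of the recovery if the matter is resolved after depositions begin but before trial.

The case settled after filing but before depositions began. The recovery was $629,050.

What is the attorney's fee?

The matter settled after filing but before depositions began, so the 35.5% rate applies.
$629,050 × 35.5% = $223,312.75

$223,312.75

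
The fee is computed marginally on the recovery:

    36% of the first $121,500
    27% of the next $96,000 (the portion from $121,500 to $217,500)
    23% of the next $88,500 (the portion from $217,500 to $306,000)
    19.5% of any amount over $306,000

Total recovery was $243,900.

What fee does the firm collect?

First $121,500 at 36% = $43,740.00
Next $96,000 at 27% = $25,920.00
Remaining $26,400 at 23% = $6,072.00
Fee: $43,740.00 + $25,920.00 + $6,072.00 = $75,732.00

$75,732.00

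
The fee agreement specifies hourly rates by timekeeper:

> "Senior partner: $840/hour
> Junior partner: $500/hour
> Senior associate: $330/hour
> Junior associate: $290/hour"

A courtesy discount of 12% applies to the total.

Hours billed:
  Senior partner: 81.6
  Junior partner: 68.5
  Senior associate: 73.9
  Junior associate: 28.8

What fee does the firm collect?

$119,269.04

Senior partner: 81.6 × $840 = $68,544.00
Junior partner: 68.5 × $500 = $34,250.00
Senior associate: 73.9 × $330 = $24,387.00
Junior associate: 28.8 × $290 = $8,352.00
Subtotal: $135,533.00
Less 12% discount: −$16,263.96
Total: $135,533.00 − $16,263.96 = $119,269.04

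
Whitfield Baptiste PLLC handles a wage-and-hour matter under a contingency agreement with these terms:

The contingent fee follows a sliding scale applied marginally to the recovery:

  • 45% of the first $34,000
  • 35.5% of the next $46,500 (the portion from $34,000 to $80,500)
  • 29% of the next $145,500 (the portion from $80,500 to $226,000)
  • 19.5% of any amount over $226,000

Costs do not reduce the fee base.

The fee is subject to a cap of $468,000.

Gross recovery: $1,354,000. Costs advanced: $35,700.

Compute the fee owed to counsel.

$293,962.50

Fee base is the gross recovery, $1,354,000; costs are reimbursed separately.
First $34,000 at 45% = $15,300.00
Next $46,500 at 35.5% = $16,507.50
Next $145,500 at 29% = $42,195.00
Remaining $1,128,000 at 19.5% = $219,960.00
Fee: $15,300.00 + $16,507.50 + $42,195.00 + $219,960.00 = $293,962.50
$293,962.50 is under the $468,000 cap.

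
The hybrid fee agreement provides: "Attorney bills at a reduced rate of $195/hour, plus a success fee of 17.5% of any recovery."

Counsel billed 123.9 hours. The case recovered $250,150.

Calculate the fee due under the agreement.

Hourly: 123.9 × $195 = $24,160.50
Success fee: 17.5% of $250,150 = $43,776.25
Total: $24,160.50 + $43,776.25 = $67,936.75

$67,936.75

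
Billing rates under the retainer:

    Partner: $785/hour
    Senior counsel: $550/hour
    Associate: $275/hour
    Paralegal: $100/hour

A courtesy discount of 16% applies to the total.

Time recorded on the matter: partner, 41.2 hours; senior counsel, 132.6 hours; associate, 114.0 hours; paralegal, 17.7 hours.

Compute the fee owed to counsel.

$116,249.28

Partner: 41.2 × $785 = $32,342.00
Senior counsel: 132.6 × $550 = $72,930.00
Associate: 114.0 × $275 = $31,350.00
Paralegal: 17.7 × $100 = $1,770.00
Subtotal: $138,392.00
Less 16% discount: −$22,142.72
Total: $138,392.00 − $22,142.72 = $116,249.28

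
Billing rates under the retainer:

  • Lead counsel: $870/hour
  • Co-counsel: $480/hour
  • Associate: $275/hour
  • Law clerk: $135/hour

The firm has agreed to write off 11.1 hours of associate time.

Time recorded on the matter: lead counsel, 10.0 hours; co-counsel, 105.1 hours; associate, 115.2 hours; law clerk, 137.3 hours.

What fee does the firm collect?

$106,311.00

Lead counsel: 10.0 × $870 = $8,700.00
Co-counsel: 105.1 × $480 = $50,448.00
Associate: 115.2 × $275 = $31,680.00
Law clerk: 137.3 × $135 = $18,535.50
Subtotal: $109,363.50
Write-off: 11.1 × $275 = $3,052.50
Total: $109,363.50 − $3,052.50 = $106,311.00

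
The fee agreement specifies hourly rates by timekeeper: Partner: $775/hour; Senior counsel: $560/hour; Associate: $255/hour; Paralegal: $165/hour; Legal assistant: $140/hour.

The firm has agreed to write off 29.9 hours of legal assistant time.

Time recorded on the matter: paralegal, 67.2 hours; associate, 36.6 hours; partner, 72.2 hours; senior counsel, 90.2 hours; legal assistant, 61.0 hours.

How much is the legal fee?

Partner: 72.2 × $775 = $55,955.00
Senior counsel: 90.2 × $560 = $50,512.00
Associate: 36.6 × $255 = $9,333.00
Paralegal: 67.2 × $165 = $11,088.00
Legal assistant: 61.0 × $140 = $8,540.00
Subtotal: $135,428.00
Write-off: 29.9 × $140 = $4,186.00
Total: $135,428.00 − $4,186.00 = $131,242.00

$131,242.00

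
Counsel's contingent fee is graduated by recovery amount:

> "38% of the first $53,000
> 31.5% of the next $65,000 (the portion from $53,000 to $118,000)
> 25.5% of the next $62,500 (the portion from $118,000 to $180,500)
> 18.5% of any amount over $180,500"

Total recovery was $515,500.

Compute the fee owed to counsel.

$118,527.50

First $53,000 at 38% = $20,140.00
Next $65,000 at 31.5% = $20,475.00
Next $62,500 at 25.5% = $15,937.50
Remaining $335,000 at 18.5% = $61,975.00
Fee: $20,140.00 + $20,475.00 + $15,937.50 + $61,975.00 = $118,527.50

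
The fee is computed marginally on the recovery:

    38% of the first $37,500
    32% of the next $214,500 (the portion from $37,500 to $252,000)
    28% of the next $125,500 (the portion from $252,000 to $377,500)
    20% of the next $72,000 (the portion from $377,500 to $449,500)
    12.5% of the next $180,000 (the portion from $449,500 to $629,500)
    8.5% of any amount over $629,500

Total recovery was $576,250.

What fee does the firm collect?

First $37,500 at 38% = $14,250.00
Next $214,500 at 32% = $68,640.00
Next $125,500 at 28% = $35,140.00
Next $72,000 at 20% = $14,400.00
Remaining $126,750 at 12.5% = $15,843.75
Fee: $14,250.00 + $68,640.00 + $35,140.00 + $14,400.00 + $15,843.75 = $148,273.75

$148,273.75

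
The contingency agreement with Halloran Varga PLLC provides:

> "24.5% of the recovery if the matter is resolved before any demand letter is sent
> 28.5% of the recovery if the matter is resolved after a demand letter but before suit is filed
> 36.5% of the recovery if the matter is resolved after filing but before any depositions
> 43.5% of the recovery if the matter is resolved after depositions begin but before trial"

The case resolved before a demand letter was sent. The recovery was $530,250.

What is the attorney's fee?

$129,911.25

The matter resolved before a demand letter was sent, so the 24.5% rate applies.
$530,250 × 24.5% = $129,911.25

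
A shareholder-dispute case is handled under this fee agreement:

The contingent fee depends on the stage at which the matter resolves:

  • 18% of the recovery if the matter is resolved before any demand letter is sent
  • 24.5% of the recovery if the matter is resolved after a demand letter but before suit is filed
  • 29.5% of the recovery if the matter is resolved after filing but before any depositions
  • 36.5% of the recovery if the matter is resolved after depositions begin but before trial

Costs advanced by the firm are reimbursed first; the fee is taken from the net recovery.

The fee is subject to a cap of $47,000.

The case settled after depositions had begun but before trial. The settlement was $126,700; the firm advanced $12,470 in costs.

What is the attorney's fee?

Fee base (net of costs): $126,700 − $12,470 = $114,230
The matter settled after depositions had begun but before trial, so the 36.5% rate applies.
$114,230 × 36.5% = $41,693.95
$41,693.95 is under the $47,000 cap.

$41,693.95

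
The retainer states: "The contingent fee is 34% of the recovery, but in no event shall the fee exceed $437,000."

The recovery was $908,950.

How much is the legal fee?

$309,043.00

34% of $908,950 = $309,043.00
That is under the $437,000 cap.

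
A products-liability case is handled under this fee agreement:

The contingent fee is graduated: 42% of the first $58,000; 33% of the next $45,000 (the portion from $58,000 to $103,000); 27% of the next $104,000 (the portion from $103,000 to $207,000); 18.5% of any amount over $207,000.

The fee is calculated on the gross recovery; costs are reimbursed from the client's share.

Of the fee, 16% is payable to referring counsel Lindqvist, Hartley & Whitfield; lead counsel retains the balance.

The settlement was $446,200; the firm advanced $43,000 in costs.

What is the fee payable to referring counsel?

$17,846.72

Fee base is the gross recovery, $446,200; costs are reimbursed separately.
First $58,000 at 42% = $24,360.00
Next $45,000 at 33% = $14,850.00
Next $104,000 at 27% = $28,080.00
Remaining $239,200 at 18.5% = $44,252.00
Fee: $24,360.00 + $14,850.00 + $28,080.00 + $44,252.00 = $111,542.00
Referral share: 16% of $111,542.00 = $17,846.72; lead counsel retains $111,542.00 − $17,846.72 = $93,695.28.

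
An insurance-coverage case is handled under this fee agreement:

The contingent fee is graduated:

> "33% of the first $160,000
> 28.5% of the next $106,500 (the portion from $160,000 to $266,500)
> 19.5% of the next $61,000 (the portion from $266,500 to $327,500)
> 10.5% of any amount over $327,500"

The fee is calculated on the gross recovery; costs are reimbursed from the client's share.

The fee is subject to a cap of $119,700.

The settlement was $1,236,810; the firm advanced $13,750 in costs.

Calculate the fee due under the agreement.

$119,700.00

Fee base is the gross recovery, $1,236,810; costs are reimbursed separately.
First $160,000 at 33% = $52,800.00
Next $106,500 at 28.5% = $30,352.50
Next $61,000 at 19.5% = $11,895.00
Remaining $909,310 at 10.5% = $95,477.55
Fee: $52,800.00 + $30,352.50 + $11,895.00 + $95,477.55 = $190,525.05
$190,525.05 exceeds the $119,700 cap, so the fee is capped at $119,700.00.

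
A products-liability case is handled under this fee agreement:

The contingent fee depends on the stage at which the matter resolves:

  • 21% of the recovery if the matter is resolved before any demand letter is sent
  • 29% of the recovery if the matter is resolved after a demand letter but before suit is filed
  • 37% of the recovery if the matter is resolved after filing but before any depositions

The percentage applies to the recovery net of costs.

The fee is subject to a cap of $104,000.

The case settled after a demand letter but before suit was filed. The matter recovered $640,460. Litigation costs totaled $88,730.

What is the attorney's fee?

Fee base (net of costs): $640,460 − $88,730 = $551,730
The matter settled after a demand letter but before suit was filed, so the 29% rate applies.
$551,730 × 29% = $160,001.70
$160,001.70 exceeds the $104,000 cap, so the fee is capped at $104,000.00.

$104,000.00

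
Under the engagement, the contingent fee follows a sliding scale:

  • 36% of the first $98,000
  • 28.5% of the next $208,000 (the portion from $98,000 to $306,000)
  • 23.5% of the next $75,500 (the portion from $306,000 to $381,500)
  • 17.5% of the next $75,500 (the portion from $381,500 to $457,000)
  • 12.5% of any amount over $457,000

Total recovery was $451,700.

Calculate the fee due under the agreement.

$124,587.50

First $98,000 at 36% = $35,280.00
Next $208,000 at 28.5% = $59,280.00
Next $75,500 at 23.5% = $17,742.50
Remaining $70,200 at 17.5% = $12,285.00
Fee: $35,280.00 + $59,280.00 + $17,742.50 + $12,285.00 = $124,587.50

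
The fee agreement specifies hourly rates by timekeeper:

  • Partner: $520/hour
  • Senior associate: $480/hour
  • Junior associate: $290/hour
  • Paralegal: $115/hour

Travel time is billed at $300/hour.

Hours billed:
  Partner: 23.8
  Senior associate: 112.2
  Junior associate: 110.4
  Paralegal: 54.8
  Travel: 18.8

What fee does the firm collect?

$110,190.00

Partner: 23.8 × $520 = $12,376.00
Senior associate: 112.2 × $480 = $53,856.00
Junior associate: 110.4 × $290 = $32,016.00
Paralegal: 54.8 × $115 = $6,302.00
Subtotal: $12,376.00 + $53,856.00 + $32,016.00 + $6,302.00 = $104,550.00
Travel: 18.8 × $300 = $5,640.00
Total: $104,550.00 + $5,640.00 = $110,190.00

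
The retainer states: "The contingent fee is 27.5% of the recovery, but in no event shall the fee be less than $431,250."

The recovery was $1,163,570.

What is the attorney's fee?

$431,250.00

27.5% of $1,163,570 = $319,981.75
That is below the $431,250 minimum, so the minimum applies.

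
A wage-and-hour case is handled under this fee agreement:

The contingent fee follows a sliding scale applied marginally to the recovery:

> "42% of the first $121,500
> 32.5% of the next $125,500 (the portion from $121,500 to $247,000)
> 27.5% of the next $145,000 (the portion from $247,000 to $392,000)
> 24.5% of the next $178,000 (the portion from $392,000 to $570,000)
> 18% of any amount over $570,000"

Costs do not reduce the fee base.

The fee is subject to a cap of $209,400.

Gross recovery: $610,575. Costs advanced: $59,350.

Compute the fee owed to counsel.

Fee base is the gross recovery, $610,575; costs are reimbursed separately.
First $121,500 at 42% = $51,030.00
Next $125,500 at 32.5% = $40,787.50
Next $145,000 at 27.5% = $39,875.00
Next $178,000 at 24.5% = $43,610.00
Remaining $40,575 at 18% = $7,303.50
Fee: $51,030.00 + $40,787.50 + $39,875.00 + $43,610.00 + $7,303.50 = $182,606.00
$182,606.00 is under the $209,400 cap.

$182,606.00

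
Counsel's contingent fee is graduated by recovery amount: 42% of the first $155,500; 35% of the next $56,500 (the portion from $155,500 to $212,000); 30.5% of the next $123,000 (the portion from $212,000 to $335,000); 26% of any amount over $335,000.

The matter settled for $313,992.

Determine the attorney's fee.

$116,192.56

First $155,500 at 42% = $65,310.00
Next $56,500 at 35% = $19,775.00
Remaining $101,992 at 30.5% = $31,107.56
Fee: $65,310.00 + $19,775.00 + $31,107.56 = $116,192.56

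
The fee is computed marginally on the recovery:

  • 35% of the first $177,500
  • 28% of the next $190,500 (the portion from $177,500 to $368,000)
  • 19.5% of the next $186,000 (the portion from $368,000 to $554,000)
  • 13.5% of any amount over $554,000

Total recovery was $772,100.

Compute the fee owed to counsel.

$181,178.50

First $177,500 at 35% = $62,125.00
Next $190,500 at 28% = $53,340.00
Next $186,000 at 19.5% = $36,270.00
Remaining $218,100 at 13.5% = $29,443.50
Fee: $62,125.00 + $53,340.00 + $36,270.00 + $29,443.50 = $181,178.50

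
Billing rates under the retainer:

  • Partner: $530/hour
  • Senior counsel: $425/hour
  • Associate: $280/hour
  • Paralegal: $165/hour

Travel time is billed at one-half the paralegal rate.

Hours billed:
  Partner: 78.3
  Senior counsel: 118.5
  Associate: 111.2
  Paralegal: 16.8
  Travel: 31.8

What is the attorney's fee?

Partner: 78.3 × $530 = $41,499.00
Senior counsel: 118.5 × $425 = $50,362.50
Associate: 111.2 × $280 = $31,136.00
Paralegal: 16.8 × $165 = $2,772.00
Subtotal: $41,499.00 + $50,362.50 + $31,136.00 + $2,772.00 = $125,769.50
Travel: 31.8 × ($165 ÷ 2) = 31.8 × $82.50 = $2,623.50
Total: $125,769.50 + $2,623.50 = $128,393.00

$128,393.00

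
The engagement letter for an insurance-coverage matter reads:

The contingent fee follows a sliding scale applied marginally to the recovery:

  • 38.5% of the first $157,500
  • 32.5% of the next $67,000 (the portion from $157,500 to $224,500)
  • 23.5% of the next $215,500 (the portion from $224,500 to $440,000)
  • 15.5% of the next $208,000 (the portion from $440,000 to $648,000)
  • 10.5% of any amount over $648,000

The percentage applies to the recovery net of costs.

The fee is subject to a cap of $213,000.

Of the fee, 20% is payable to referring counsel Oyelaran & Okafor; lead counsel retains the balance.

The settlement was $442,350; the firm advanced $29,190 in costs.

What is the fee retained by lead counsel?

$101,398.08

Fee base (net of costs): $442,350 − $29,190 = $413,160
First $157,500 at 38.5% = $60,637.50
Next $67,000 at 32.5% = $21,775.00
Remaining $188,660 at 23.5% = $44,335.10
Fee: $60,637.50 + $21,775.00 + $44,335.10 = $126,747.60
$126,747.60 is under the $213,000 cap.
Referral share: 20% of $126,747.60 = $25,349.52; lead counsel retains $126,747.60 − $25,349.52 = $101,398.08.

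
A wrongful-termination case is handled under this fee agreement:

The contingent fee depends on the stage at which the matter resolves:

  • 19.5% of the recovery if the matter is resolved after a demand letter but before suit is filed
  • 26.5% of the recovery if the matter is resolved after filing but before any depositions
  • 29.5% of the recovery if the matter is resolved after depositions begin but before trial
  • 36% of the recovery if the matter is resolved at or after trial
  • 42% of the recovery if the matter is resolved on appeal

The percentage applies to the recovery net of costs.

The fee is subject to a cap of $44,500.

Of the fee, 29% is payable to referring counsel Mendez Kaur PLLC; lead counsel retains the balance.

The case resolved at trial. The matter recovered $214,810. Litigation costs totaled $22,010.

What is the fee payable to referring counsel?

$12,905.00

Fee base (net of costs): $214,810 − $22,010 = $192,800
The matter resolved at trial, so the 36% rate applies.
$192,800 × 36% = $69,408.00
$69,408.00 exceeds the $44,500 cap, so the fee is capped at $44,500.00.
Referral share: 29% of $44,500.00 = $12,905.00; lead counsel retains $44,500.00 − $12,905.00 = $31,595.00.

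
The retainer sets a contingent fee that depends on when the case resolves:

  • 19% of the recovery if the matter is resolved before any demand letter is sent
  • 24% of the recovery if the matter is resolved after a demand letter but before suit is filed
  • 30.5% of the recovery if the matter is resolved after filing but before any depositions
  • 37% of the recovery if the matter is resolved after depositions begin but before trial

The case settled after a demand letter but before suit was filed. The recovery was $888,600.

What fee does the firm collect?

The matter settled after a demand letter but before suit was filed, so the 24% rate applies.
$888,600 × 24% = $213,264.00

$213,264.00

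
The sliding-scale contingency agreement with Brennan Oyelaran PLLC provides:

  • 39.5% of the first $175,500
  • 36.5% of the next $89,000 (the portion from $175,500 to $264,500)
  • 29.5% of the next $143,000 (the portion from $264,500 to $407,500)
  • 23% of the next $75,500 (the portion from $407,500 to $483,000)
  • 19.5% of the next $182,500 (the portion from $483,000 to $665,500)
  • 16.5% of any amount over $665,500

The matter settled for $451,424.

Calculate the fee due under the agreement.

First $175,500 at 39.5% = $69,322.50
Next $89,000 at 36.5% = $32,485.00
Next $143,000 at 29.5% = $42,185.00
Remaining $43,924 at 23% = $10,102.52
Fee: $69,322.50 + $32,485.00 + $42,185.00 + $10,102.52 = $154,095.02

$154,095.02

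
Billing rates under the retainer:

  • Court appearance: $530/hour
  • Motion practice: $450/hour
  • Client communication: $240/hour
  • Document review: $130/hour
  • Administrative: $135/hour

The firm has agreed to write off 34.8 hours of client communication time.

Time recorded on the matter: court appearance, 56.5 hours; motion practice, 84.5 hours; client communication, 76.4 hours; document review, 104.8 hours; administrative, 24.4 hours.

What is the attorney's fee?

$94,872.00

Court appearance: 56.5 × $530 = $29,945.00
Motion practice: 84.5 × $450 = $38,025.00
Client communication: 76.4 × $240 = $18,336.00
Document review: 104.8 × $130 = $13,624.00
Administrative: 24.4 × $135 = $3,294.00
Subtotal: $103,224.00
Write-off: 34.8 × $240 = $8,352.00
Total: $103,224.00 − $8,352.00 = $94,872.00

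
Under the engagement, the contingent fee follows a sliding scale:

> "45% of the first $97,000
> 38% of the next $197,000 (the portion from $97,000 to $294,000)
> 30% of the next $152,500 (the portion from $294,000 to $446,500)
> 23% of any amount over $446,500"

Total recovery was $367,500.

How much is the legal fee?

$140,560.00

First $97,000 at 45% = $43,650.00
Next $197,000 at 38% = $74,860.00
Remaining $73,500 at 30% = $22,050.00
Fee: $43,650.00 + $74,860.00 + $22,050.00 = $140,560.00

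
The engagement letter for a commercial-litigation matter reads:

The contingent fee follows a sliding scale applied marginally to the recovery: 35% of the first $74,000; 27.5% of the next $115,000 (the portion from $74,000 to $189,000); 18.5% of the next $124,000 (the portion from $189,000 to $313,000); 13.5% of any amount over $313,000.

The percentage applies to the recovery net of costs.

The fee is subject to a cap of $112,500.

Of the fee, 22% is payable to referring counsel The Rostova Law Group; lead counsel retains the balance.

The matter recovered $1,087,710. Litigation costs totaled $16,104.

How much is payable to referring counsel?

$24,750.00

Fee base (net of costs): $1,087,710 − $16,104 = $1,071,606
First $74,000 at 35% = $25,900.00
Next $115,000 at 27.5% = $31,625.00
Next $124,000 at 18.5% = $22,940.00
Remaining $758,606 at 13.5% = $102,411.81
Fee: $25,900.00 + $31,625.00 + $22,940.00 + $102,411.81 = $182,876.81
$182,876.81 exceeds the $112,500 cap, so the fee is capped at $112,500.00.
Referral share: 22% of $112,500.00 = $24,750.00; lead counsel retains $112,500.00 − $24,750.00 = $87,750.00.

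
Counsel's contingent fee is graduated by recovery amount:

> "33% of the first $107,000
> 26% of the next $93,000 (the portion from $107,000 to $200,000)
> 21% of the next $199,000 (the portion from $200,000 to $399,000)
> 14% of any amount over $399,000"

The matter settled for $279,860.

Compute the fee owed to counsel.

$76,260.60

First $107,000 at 33% = $35,310.00
Next $93,000 at 26% = $24,180.00
Remaining $79,860 at 21% = $16,770.60
Fee: $35,310.00 + $24,180.00 + $16,770.60 = $76,260.60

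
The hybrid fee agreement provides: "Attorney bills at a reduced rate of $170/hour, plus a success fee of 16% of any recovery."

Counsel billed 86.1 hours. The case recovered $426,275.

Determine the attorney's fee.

$82,841.00

Hourly: 86.1 × $170 = $14,637.00
Success fee: 16% of $426,275 = $68,204.00
Total: $14,637.00 + $68,204.00 = $82,841.00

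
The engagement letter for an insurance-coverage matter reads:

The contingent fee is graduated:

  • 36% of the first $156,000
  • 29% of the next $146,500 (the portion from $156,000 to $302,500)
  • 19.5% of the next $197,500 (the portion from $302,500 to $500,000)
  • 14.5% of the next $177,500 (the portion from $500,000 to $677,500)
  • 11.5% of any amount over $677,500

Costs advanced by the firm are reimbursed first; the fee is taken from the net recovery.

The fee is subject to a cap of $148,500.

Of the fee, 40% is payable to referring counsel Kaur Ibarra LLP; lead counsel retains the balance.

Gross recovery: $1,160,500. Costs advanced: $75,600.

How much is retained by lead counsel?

$89,100.00

Fee base (net of costs): $1,160,500 − $75,600 = $1,084,900
First $156,000 at 36% = $56,160.00
Next $146,500 at 29% = $42,485.00
Next $197,500 at 19.5% = $38,512.50
Next $177,500 at 14.5% = $25,737.50
Remaining $407,400 at 11.5% = $46,851.00
Fee: $56,160.00 + $42,485.00 + $38,512.50 + $25,737.50 + $46,851.00 = $209,746.00
$209,746.00 exceeds the $148,500 cap, so the fee is capped at $148,500.00.
Referral share: 40% of $148,500.00 = $59,400.00; lead counsel retains $148,500.00 − $59,400.00 = $89,100.00.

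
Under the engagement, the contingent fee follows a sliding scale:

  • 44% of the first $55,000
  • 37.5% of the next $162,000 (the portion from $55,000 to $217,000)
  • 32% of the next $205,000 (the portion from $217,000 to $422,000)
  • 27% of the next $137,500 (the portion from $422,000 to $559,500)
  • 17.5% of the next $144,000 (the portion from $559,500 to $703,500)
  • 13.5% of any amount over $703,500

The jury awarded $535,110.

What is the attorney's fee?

$181,089.70

First $55,000 at 44% = $24,200.00
Next $162,000 at 37.5% = $60,750.00
Next $205,000 at 32% = $65,600.00
Remaining $113,110 at 27% = $30,539.70
Fee: $24,200.00 + $60,750.00 + $65,600.00 + $30,539.70 = $181,089.70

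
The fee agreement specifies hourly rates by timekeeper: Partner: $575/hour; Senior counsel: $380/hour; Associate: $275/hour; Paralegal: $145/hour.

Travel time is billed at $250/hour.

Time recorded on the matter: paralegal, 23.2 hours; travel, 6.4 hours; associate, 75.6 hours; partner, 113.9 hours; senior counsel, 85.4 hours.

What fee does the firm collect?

Partner: 113.9 × $575 = $65,492.50
Senior counsel: 85.4 × $380 = $32,452.00
Associate: 75.6 × $275 = $20,790.00
Paralegal: 23.2 × $145 = $3,364.00
Subtotal: $65,492.50 + $32,452.00 + $20,790.00 + $3,364.00 = $122,098.50
Travel: 6.4 × $250 = $1,600.00
Total: $122,098.50 + $1,600.00 = $123,698.50

$123,698.50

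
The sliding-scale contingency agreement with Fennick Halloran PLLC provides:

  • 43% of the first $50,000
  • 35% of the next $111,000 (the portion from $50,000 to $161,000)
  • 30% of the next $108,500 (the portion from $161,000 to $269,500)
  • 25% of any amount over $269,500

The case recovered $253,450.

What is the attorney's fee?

First $50,000 at 43% = $21,500.00
Next $111,000 at 35% = $38,850.00
Remaining $92,450 at 30% = $27,735.00
Fee: $21,500.00 + $38,850.00 + $27,735.00 = $88,085.00

$88,085.00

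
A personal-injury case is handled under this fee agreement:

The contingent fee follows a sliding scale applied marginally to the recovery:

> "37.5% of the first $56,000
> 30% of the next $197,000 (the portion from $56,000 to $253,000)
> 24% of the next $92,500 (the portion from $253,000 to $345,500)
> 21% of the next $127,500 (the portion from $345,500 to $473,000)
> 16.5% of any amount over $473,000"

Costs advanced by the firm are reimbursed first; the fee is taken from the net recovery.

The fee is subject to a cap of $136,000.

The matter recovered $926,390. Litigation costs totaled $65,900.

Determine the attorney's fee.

Fee base (net of costs): $926,390 − $65,900 = $860,490
First $56,000 at 37.5% = $21,000.00
Next $197,000 at 30% = $59,100.00
Next $92,500 at 24% = $22,200.00
Next $127,500 at 21% = $26,775.00
Remaining $387,490 at 16.5% = $63,935.85
Fee: $21,000.00 + $59,100.00 + $22,200.00 + $26,775.00 + $63,935.85 = $193,010.85
$193,010.85 exceeds the $136,000 cap, so the fee is capped at $136,000.00.

$136,000.00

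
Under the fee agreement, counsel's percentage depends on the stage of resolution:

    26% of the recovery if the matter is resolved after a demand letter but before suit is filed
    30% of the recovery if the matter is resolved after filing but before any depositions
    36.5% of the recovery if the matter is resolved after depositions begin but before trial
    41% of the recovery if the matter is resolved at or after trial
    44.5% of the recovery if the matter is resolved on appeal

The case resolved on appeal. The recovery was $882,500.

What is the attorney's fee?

$392,712.50

The matter resolved on appeal, so the 44.5% rate applies.
$882,500 × 44.5% = $392,712.50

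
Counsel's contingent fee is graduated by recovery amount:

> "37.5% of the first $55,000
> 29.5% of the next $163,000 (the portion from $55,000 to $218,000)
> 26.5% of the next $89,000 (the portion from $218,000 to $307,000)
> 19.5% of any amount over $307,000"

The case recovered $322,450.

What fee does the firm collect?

First $55,000 at 37.5% = $20,625.00
Next $163,000 at 29.5% = $48,085.00
Next $89,000 at 26.5% = $23,585.00
Remaining $15,450 at 19.5% = $3,012.75
Fee: $20,625.00 + $48,085.00 + $23,585.00 + $3,012.75 = $95,307.75

$95,307.75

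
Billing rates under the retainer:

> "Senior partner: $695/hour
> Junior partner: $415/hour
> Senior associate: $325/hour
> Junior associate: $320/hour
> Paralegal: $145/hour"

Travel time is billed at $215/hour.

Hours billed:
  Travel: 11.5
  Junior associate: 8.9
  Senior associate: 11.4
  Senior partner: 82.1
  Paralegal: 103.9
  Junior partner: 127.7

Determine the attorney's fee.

Senior partner: 82.1 × $695 = $57,059.50
Junior partner: 127.7 × $415 = $52,995.50
Senior associate: 11.4 × $325 = $3,705.00
Junior associate: 8.9 × $320 = $2,848.00
Paralegal: 103.9 × $145 = $15,065.50
Subtotal: $57,059.50 + $52,995.50 + $3,705.00 + $2,848.00 + $15,065.50 = $131,673.50
Travel: 11.5 × $215 = $2,472.50
Total: $131,673.50 + $2,472.50 = $134,146.00

$134,146.00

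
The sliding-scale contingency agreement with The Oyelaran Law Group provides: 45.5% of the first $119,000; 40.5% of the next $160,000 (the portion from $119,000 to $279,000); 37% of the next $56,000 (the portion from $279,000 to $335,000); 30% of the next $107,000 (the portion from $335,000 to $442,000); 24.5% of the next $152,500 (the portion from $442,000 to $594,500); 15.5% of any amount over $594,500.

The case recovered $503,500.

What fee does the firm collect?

First $119,000 at 45.5% = $54,145.00
Next $160,000 at 40.5% = $64,800.00
Next $56,000 at 37% = $20,720.00
Next $107,000 at 30% = $32,100.00
Remaining $61,500 at 24.5% = $15,067.50
Fee: $54,145.00 + $64,800.00 + $20,720.00 + $32,100.00 + $15,067.50 = $186,832.50

$186,832.50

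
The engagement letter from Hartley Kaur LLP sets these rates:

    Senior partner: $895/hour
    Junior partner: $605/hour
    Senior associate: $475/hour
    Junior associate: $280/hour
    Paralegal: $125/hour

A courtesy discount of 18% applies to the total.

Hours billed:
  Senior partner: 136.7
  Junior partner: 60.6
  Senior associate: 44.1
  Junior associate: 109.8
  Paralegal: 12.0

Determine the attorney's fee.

$174,004.82

Senior partner: 136.7 × $895 = $122,346.50
Junior partner: 60.6 × $605 = $36,663.00
Senior associate: 44.1 × $475 = $20,947.50
Junior associate: 109.8 × $280 = $30,744.00
Paralegal: 12.0 × $125 = $1,500.00
Subtotal: $212,201.00
Less 18% discount: −$38,196.18
Total: $212,201.00 − $38,196.18 = $174,004.82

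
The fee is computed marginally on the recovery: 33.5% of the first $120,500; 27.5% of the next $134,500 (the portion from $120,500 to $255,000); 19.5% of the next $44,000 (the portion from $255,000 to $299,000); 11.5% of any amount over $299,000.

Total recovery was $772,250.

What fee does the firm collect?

$140,358.75

First $120,500 at 33.5% = $40,367.50
Next $134,500 at 27.5% = $36,987.50
Next $44,000 at 19.5% = $8,580.00
Remaining $473,250 at 11.5% = $54,423.75
Fee: $40,367.50 + $36,987.50 + $8,580.00 + $54,423.75 = $140,358.75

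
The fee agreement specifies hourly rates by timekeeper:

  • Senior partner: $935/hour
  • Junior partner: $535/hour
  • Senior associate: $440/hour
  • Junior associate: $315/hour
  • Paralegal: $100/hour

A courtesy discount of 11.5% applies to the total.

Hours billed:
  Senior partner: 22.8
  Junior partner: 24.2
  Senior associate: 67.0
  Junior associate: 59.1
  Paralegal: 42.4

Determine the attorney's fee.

Senior partner: 22.8 × $935 = $21,318.00
Junior partner: 24.2 × $535 = $12,947.00
Senior associate: 67.0 × $440 = $29,480.00
Junior associate: 59.1 × $315 = $18,616.50
Paralegal: 42.4 × $100 = $4,240.00
Subtotal: $86,601.50
Less 11.5% discount: −$9,959.17
Total: $86,601.50 − $9,959.17 = $76,642.33

$76,642.33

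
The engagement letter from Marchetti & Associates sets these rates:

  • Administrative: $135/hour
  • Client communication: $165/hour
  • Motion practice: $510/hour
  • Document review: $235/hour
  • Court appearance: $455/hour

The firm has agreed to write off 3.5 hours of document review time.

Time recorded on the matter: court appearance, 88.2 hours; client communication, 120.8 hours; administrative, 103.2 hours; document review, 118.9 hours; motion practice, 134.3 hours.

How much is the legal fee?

Administrative: 103.2 × $135 = $13,932.00
Client communication: 120.8 × $165 = $19,932.00
Motion practice: 134.3 × $510 = $68,493.00
Document review: 118.9 × $235 = $27,941.50
Court appearance: 88.2 × $455 = $40,131.00
Subtotal: $170,429.50
Write-off: 3.5 × $235 = $822.50
Total: $170,429.50 − $822.50 = $169,607.00

$169,607.00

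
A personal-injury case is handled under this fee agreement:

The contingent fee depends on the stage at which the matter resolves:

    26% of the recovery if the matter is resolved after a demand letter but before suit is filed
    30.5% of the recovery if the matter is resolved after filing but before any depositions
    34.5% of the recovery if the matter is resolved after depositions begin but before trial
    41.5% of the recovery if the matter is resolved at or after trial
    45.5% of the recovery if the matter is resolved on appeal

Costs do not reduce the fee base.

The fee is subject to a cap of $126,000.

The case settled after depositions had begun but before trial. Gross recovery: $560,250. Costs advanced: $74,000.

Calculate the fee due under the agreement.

Fee base is the gross recovery, $560,250; costs are reimbursed separately.
The matter settled after depositions had begun but before trial, so the 34.5% rate applies.
$560,250 × 34.5% = $193,286.25
$193,286.25 exceeds the $126,000 cap, so the fee is capped at $126,000.00.

$126,000.00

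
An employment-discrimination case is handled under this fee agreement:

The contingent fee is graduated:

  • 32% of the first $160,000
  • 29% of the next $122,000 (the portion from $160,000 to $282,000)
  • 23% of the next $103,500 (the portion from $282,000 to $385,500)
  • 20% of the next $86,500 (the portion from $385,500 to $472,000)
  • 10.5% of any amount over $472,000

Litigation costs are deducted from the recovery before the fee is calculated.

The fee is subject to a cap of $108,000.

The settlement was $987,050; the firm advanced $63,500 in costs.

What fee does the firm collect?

Fee base (net of costs): $987,050 − $63,500 = $923,550
First $160,000 at 32% = $51,200.00
Next $122,000 at 29% = $35,380.00
Next $103,500 at 23% = $23,805.00
Next $86,500 at 20% = $17,300.00
Remaining $451,550 at 10.5% = $47,412.75
Fee: $51,200.00 + $35,380.00 + $23,805.00 + $17,300.00 + $47,412.75 = $175,097.75
$175,097.75 exceeds the $108,000 cap, so the fee is capped at $108,000.00.

$108,000.00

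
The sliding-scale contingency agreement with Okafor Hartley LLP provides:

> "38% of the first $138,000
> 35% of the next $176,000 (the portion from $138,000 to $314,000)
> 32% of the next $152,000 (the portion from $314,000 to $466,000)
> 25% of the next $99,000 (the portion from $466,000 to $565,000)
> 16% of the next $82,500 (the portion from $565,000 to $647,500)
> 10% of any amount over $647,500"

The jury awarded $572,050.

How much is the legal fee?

First $138,000 at 38% = $52,440.00
Next $176,000 at 35% = $61,600.00
Next $152,000 at 32% = $48,640.00
Next $99,000 at 25% = $24,750.00
Remaining $7,050 at 16% = $1,128.00
Fee: $52,440.00 + $61,600.00 + $48,640.00 + $24,750.00 + $1,128.00 = $188,558.00

$188,558.00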